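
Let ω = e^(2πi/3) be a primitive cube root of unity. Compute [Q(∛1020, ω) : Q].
[Q(∛1020, ω) : Q] = 6

[Q(∛1020):Q] = 3 (min poly x^3 - 1020, irreducible since 1020 is not a perfect cube). [Q(ω):Q] = 2 (min poly x^2 + x + 1). Since Q(∛1020) ⊂ R and ω ∉ R, we have ω ∉ Q(∛1020), so x^2 + x + 1 remains irreducible over Q(∛1020) and [Q(∛1020, ω) : Q(∛1020)] = 2. By the tower law, [Q(∛1020, ω) : Q] = 3 · 2 = 6. (In fact Q(∛1020, ω) is the splitting field of x^3 - 1020 over Q.)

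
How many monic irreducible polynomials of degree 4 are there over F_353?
There are 3881819568 monic irreducible polynomials of degree 4 over F_353

Each element of F_{353^4} that lies in no proper subfield is a root of exactly one monic irreducible of degree 4 over F_353, and each such polynomial has 4 distinct roots in F_{353^4}. By Möbius inversion the count is N_353(4) = (1/4) Σ_{d|4} μ(4/d) · 353^d = (1/4)(μ(4)·353^1 + μ(2)·353^2 + μ(1)·353^4) = 15527278272/4 = 3881819568.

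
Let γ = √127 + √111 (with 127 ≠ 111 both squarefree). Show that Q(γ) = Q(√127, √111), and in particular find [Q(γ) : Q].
[Q(γ) : Q] = 4 (equivalently, Q(γ) = Q(√127, √111))

Obviously Q(γ) ⊆ Q(√127, √111), and [Q(√127, √111):Q] = 4 (since 127, 111 are distinct squarefree integers > 1 with 14097 not a perfect square). To show equality we compute the minimal polynomial of γ. From γ = √127 + √111: γ^2 = 127 + 2√(14097) + 111 = 238 + 2√(14097), so γ^2 - 238 = 2√(14097); squaring, (γ^2 - 238)^2 = 4·14097, i.e. γ^4 - 476γ^2 + 56644 - 56388 = 0, i.e. γ^4 - 476γ^2 + 256 = 0. So γ is a root of x^4 - 476x^2 + 256. This polynomial is irreducible over Q: it has no rational root (each ±√127 ± √111 is irrational), and any factorization into two quadratics over Q would force √(14097) ∈ Q (pairing opposite roots) or √127, √111 ∈ Q (other pairings), all impossible. Hence [Q(γ):Q] = 4 = [Q(√127, √111):Q], so Q(γ) = Q(√127, √111).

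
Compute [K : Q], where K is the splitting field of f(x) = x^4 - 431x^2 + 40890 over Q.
[K : Q] = 4

Solving the quadratic in x^2: x^2 = (431 ± √(431^2 - 4·40890))/2 = (431 ± √22201)/2 = (431 ± 149)/2, giving x^2 = 141 or x^2 = 290. So f(x) = (x^2 - 141)(x^2 - 290) and the roots of f are ±√141, ±√290. Hence the splitting field is K = Q(√141, √290). Since 141 and 290 are distinct squarefree integers > 1, their product 40890 is not a perfect square, so √290 ∉ Q(√141). By the tower law [K:Q] = [Q(√141,√290):Q(√141)] · [Q(√141):Q] = 2 · 2 = 4.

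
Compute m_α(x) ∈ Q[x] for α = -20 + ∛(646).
m_α(x) = x^3 + 60x^2 + 1200x + 7354

Set β = α + 20 = ∛(646), so β^3 = 646. Then (α + 20)^3 - 646 = 0, i.e. α is a root of g(x) = (x + 20)^3 - 646 = x^3 + 60x^2 + 1200x + 7354. Since g(x) = h(x + 20) where h(x) = x^3 - 646, and h is irreducible over Q (because 646 is not a perfect cube, so h has no rational root, and a monic cubic with no rational root is irreducible), g is also irreducible (irreducibility is preserved under the substitution x → x + 20). Hence m_α(x) = x^3 + 60x^2 + 1200x + 7354.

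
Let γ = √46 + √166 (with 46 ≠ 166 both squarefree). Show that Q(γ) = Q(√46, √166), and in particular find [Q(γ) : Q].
[Q(γ) : Q] = 4 (equivalently, Q(γ) = Q(√46, √166))

Obviously Q(γ) ⊆ Q(√46, √166), and [Q(√46, √166):Q] = 4 (since 46, 166 are distinct squarefree integers > 1 with 7636 not a perfect square). To show equality we compute the minimal polynomial of γ. From γ = √46 + √166: γ^2 = 46 + 2√(7636) + 166 = 212 + 2√(7636), so γ^2 - 212 = 2√(7636); squaring, (γ^2 - 212)^2 = 4·7636, i.e. γ^4 - 424γ^2 + 44944 - 30544 = 0, i.e. γ^4 - 424γ^2 + 14400 = 0. So γ is a root of x^4 - 424x^2 + 14400. This polynomial is irreducible over Q: it has no rational root (each ±√46 ± √166 is irrational), and any factorization into two quadratics over Q would force √(7636) ∈ Q (pairing opposite roots) or √46, √166 ∈ Q (other pairings), all impossible. Hence [Q(γ):Q] = 4 = [Q(√46, √166):Q], so Q(γ) = Q(√46, √166).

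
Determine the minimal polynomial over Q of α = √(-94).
m_α(x) = x^2 + 94

α satisfies α^2 + 94 = 0, so x^2 + 94 annihilates α. Since d = -94 is squarefree and ≠ 1, it is not a perfect square in Q, so x^2 + 94 has no rational root and is therefore irreducible over Q (a degree-2 polynomial over a field is irreducible iff it has no root). Hence m_α(x) = x^2 + 94.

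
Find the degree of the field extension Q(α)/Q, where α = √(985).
[Q(α):Q] = 2

[Q(α):Q] equals the degree of the minimal polynomial of α. Here α^2 = 985 and x^2 - 985 is irreducible (d = 985 is squarefree, ≠ 1, hence not a square), so deg(m_α) = 2. Thus [Q(α):Q] = 2.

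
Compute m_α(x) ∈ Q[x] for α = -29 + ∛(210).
m_α(x) = x^3 + 87x^2 + 2523x + 24179

Set β = α + 29 = ∛(210), so β^3 = 210. Then (α + 29)^3 - 210 = 0, i.e. α is a root of g(x) = (x + 29)^3 - 210 = x^3 + 87x^2 + 2523x + 24179. Since g(x) = h(x + 29) where h(x) = x^3 - 210, and h is irreducible over Q (because 210 is not a perfect cube, so h has no rational root, and a monic cubic with no rational root is irreducible), g is also irreducible (irreducibility is preserved under the substitution x → x + 29). Hence m_α(x) = x^3 + 87x^2 + 2523x + 24179.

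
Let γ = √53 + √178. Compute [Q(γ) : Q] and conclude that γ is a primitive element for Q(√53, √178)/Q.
[Q(γ) : Q] = 4 (equivalently, Q(γ) = Q(√53, √178))

Obviously Q(γ) ⊆ Q(√53, √178), and [Q(√53, √178):Q] = 4 (since 53, 178 are distinct squarefree integers > 1 with 9434 not a perfect square). To show equality we compute the minimal polynomial of γ. From γ = √53 + √178: γ^2 = 53 + 2√(9434) + 178 = 231 + 2√(9434), so γ^2 - 231 = 2√(9434); squaring, (γ^2 - 231)^2 = 4·9434, i.e. γ^4 - 462γ^2 + 53361 - 37736 = 0, i.e. γ^4 - 462γ^2 + 15625 = 0. So γ is a root of x^4 - 462x^2 + 15625. This polynomial is irreducible over Q: it has no rational root (each ±√53 ± √178 is irrational), and any factorization into two quadratics over Q would force √(9434) ∈ Q (pairing opposite roots) or √53, √178 ∈ Q (other pairings), all impossible. Hence [Q(γ):Q] = 4 = [Q(√53, √178):Q], so Q(γ) = Q(√53, √178).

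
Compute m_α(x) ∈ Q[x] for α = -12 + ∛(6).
m_α(x) = x^3 + 36x^2 + 432x + 1722

Set β = α + 12 = ∛(6), so β^3 = 6. Then (α + 12)^3 - 6 = 0, i.e. α is a root of g(x) = (x + 12)^3 - 6 = x^3 + 36x^2 + 432x + 1722. Since g(x) = h(x + 12) where h(x) = x^3 - 6, and h is irreducible over Q (because 6 is not a perfect cube, so h has no rational root, and a monic cubic with no rational root is irreducible), g is also irreducible (irreducibility is preserved under the substitution x → x + 12). Hence m_α(x) = x^3 + 36x^2 + 432x + 1722.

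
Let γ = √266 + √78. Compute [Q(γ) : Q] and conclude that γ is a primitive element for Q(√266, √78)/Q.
[Q(γ) : Q] = 4 (equivalently, Q(γ) = Q(√266, √78))

Obviously Q(γ) ⊆ Q(√266, √78), and [Q(√266, √78):Q] = 4 (since 266, 78 are distinct squarefree integers > 1 with 20748 not a perfect square). To show equality we compute the minimal polynomial of γ. From γ = √266 + √78: γ^2 = 266 + 2√(20748) + 78 = 344 + 2√(20748), so γ^2 - 344 = 2√(20748); squaring, (γ^2 - 344)^2 = 4·20748, i.e. γ^4 - 688γ^2 + 118336 - 82992 = 0, i.e. γ^4 - 688γ^2 + 35344 = 0. So γ is a root of x^4 - 688x^2 + 35344. This polynomial is irreducible over Q: it has no rational root (each ±√266 ± √78 is irrational), and any factorization into two quadratics over Q would force √(20748) ∈ Q (pairing opposite roots) or √266, √78 ∈ Q (other pairings), all impossible. Hence [Q(γ):Q] = 4 = [Q(√266, √78):Q], so Q(γ) = Q(√266, √78).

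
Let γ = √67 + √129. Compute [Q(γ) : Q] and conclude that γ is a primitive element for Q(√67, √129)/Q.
[Q(γ) : Q] = 4 (equivalently, Q(γ) = Q(√67, √129))

Obviously Q(γ) ⊆ Q(√67, √129), and [Q(√67, √129):Q] = 4 (since 67, 129 are distinct squarefree integers > 1 with 8643 not a perfect square). To show equality we compute the minimal polynomial of γ. From γ = √67 + √129: γ^2 = 67 + 2√(8643) + 129 = 196 + 2√(8643), so γ^2 - 196 = 2√(8643); squaring, (γ^2 - 196)^2 = 4·8643, i.e. γ^4 - 392γ^2 + 38416 - 34572 = 0, i.e. γ^4 - 392γ^2 + 3844 = 0. So γ is a root of x^4 - 392x^2 + 3844. This polynomial is irreducible over Q: it has no rational root (each ±√67 ± √129 is irrational), and any factorization into two quadratics over Q would force √(8643) ∈ Q (pairing opposite roots) or √67, √129 ∈ Q (other pairings), all impossible. Hence [Q(γ):Q] = 4 = [Q(√67, √129):Q], so Q(γ) = Q(√67, √129).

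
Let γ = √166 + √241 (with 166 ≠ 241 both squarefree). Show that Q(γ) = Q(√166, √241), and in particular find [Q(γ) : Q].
[Q(γ) : Q] = 4 (equivalently, Q(γ) = Q(√166, √241))

Obviously Q(γ) ⊆ Q(√166, √241), and [Q(√166, √241):Q] = 4 (since 166, 241 are distinct squarefree integers > 1 with 40006 not a perfect square). To show equality we compute the minimal polynomial of γ. From γ = √166 + √241: γ^2 = 166 + 2√(40006) + 241 = 407 + 2√(40006), so γ^2 - 407 = 2√(40006); squaring, (γ^2 - 407)^2 = 4·40006, i.e. γ^4 - 814γ^2 + 165649 - 160024 = 0, i.e. γ^4 - 814γ^2 + 5625 = 0. So γ is a root of x^4 - 814x^2 + 5625. This polynomial is irreducible over Q: it has no rational root (each ±√166 ± √241 is irrational), and any factorization into two quadratics over Q would force √(40006) ∈ Q (pairing opposite roots) or √166, √241 ∈ Q (other pairings), all impossible. Hence [Q(γ):Q] = 4 = [Q(√166, √241):Q], so Q(γ) = Q(√166, √241).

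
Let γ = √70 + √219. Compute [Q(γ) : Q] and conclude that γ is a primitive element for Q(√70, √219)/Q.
[Q(γ) : Q] = 4 (equivalently, Q(γ) = Q(√70, √219))

Obviously Q(γ) ⊆ Q(√70, √219), and [Q(√70, √219):Q] = 4 (since 70, 219 are distinct squarefree integers > 1 with 15330 not a perfect square). To show equality we compute the minimal polynomial of γ. From γ = √70 + √219: γ^2 = 70 + 2√(15330) + 219 = 289 + 2√(15330), so γ^2 - 289 = 2√(15330); squaring, (γ^2 - 289)^2 = 4·15330, i.e. γ^4 - 578γ^2 + 83521 - 61320 = 0, i.e. γ^4 - 578γ^2 + 22201 = 0. So γ is a root of x^4 - 578x^2 + 22201. This polynomial is irreducible over Q: it has no rational root (each ±√70 ± √219 is irrational), and any factorization into two quadratics over Q would force √(15330) ∈ Q (pairing opposite roots) or √70, √219 ∈ Q (other pairings), all impossible. Hence [Q(γ):Q] = 4 = [Q(√70, √219):Q], so Q(γ) = Q(√70, √219).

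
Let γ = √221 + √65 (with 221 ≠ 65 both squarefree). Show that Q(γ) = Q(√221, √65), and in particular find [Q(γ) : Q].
[Q(γ) : Q] = 4 (equivalently, Q(γ) = Q(√221, √65))

Obviously Q(γ) ⊆ Q(√221, √65), and [Q(√221, √65):Q] = 4 (since 221, 65 are distinct squarefree integers > 1 with 14365 not a perfect square). To show equality we compute the minimal polynomial of γ. From γ = √221 + √65: γ^2 = 221 + 2√(14365) + 65 = 286 + 2√(14365), so γ^2 - 286 = 2√(14365); squaring, (γ^2 - 286)^2 = 4·14365, i.e. γ^4 - 572γ^2 + 81796 - 57460 = 0, i.e. γ^4 - 572γ^2 + 24336 = 0. So γ is a root of x^4 - 572x^2 + 24336. This polynomial is irreducible over Q: it has no rational root (each ±√221 ± √65 is irrational), and any factorization into two quadratics over Q would force √(14365) ∈ Q (pairing opposite roots) or √221, √65 ∈ Q (other pairings), all impossible. Hence [Q(γ):Q] = 4 = [Q(√221, √65):Q], so Q(γ) = Q(√221, √65).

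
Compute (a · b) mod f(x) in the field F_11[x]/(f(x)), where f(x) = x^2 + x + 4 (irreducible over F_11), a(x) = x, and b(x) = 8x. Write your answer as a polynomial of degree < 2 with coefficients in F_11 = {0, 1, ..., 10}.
a · b ≡ 3x + 1 (mod f(x))

Multiply in F_11[x]: a(x)·b(x) = (x)·(8x) = 8x^2. This has degree ≥ 2, so divide by f(x) over F_11: 8x^2 = (8)·(x^2 + x + 4) + (3x + 1). Hence a·b ≡ 3x + 1 (mod f). (F_11[x]/(f) is a field with 11^2 = 121 elements since f is irreducible of degree 2.)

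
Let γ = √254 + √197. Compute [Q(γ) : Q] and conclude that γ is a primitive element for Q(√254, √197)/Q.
[Q(γ) : Q] = 4 (equivalently, Q(γ) = Q(√254, √197))

Obviously Q(γ) ⊆ Q(√254, √197), and [Q(√254, √197):Q] = 4 (since 254, 197 are distinct squarefree integers > 1 with 50038 not a perfect square). To show equality we compute the minimal polynomial of γ. From γ = √254 + √197: γ^2 = 254 + 2√(50038) + 197 = 451 + 2√(50038), so γ^2 - 451 = 2√(50038); squaring, (γ^2 - 451)^2 = 4·50038, i.e. γ^4 - 902γ^2 + 203401 - 200152 = 0, i.e. γ^4 - 902γ^2 + 3249 = 0. So γ is a root of x^4 - 902x^2 + 3249. This polynomial is irreducible over Q: it has no rational root (each ±√254 ± √197 is irrational), and any factorization into two quadratics over Q would force √(50038) ∈ Q (pairing opposite roots) or √254, √197 ∈ Q (other pairings), all impossible. Hence [Q(γ):Q] = 4 = [Q(√254, √197):Q], so Q(γ) = Q(√254, √197).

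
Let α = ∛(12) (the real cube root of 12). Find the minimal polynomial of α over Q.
m_α(x) = x^3 - 12

α satisfies α^3 = 12, so x^3 - 12 annihilates α. By the rational root test, a rational root p/q (in lowest terms) of x^3 - 12 would satisfy p^3 = 12 q^3, forcing q = 1 and p^3 = 12; but 12 is not a perfect cube, contradiction. A monic cubic over Q with no rational root is irreducible (any nontrivial factorization would include a linear factor). Hence x^3 - 12 is the minimal polynomial of α, and in particular [Q(α):Q] = 3.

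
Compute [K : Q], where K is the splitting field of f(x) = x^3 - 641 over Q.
[K : Q] = 6

The roots of x^3 - 641 are ∛641, ω∛641, ω^2∛641 where ω = e^(2πi/3) is a primitive cube root of unity, so K = Q(∛641, ω). Now [Q(∛641):Q] = 3 (since 641 is not a perfect cube, x^3 - 641 is irreducible) and [Q(ω):Q] = 2. Both 2 and 3 divide [K:Q], and [K:Q] ≤ 3·2 = 6, so [K:Q] = 6. (Equivalently: Q(∛641) ⊂ R but ω ∉ R, so [K : Q(∛641)] = 2.)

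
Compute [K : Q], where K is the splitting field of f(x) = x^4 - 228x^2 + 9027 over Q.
[K : Q] = 4

Solving the quadratic in x^2: x^2 = (228 ± √(228^2 - 4·9027))/2 = (228 ± √15876)/2 = (228 ± 126)/2, giving x^2 = 177 or x^2 = 51. So f(x) = (x^2 - 177)(x^2 - 51) and the roots of f are ±√177, ±√51. Hence the splitting field is K = Q(√177, √51). Since 177 and 51 are distinct squarefree integers > 1, their product 9027 is not a perfect square, so √51 ∉ Q(√177). By the tower law [K:Q] = [Q(√177,√51):Q(√177)] · [Q(√177):Q] = 2 · 2 = 4.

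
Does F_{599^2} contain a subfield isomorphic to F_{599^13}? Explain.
No: F_{599^13} is not a subfield of F_{599^2}

F_{p^m} embeds in F_{p^n} iff m | n. Here 13 ∤ 2 (since 2 = 0·13 + 2 with remainder 2 ≠ 0), so F_{599^13} is not a subfield of F_{599^2}. Equivalently: if it were, the tower law would give 13 = [F_{599^13}:F_599] dividing [F_{599^2}:F_599] = 2, contradiction.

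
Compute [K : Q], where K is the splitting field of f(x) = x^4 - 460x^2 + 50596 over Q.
[K : Q] = 4

Solving the quadratic in x^2: x^2 = (460 ± √(460^2 - 4·50596))/2 = (460 ± √9216)/2 = (460 ± 96)/2, giving x^2 = 182 or x^2 = 278. So f(x) = (x^2 - 182)(x^2 - 278) and the roots of f are ±√182, ±√278. Hence the splitting field is K = Q(√182, √278). Since 182 and 278 are distinct squarefree integers > 1, their product 50596 is not a perfect square, so √278 ∉ Q(√182). By the tower law [K:Q] = [Q(√182,√278):Q(√182)] · [Q(√182):Q] = 2 · 2 = 4.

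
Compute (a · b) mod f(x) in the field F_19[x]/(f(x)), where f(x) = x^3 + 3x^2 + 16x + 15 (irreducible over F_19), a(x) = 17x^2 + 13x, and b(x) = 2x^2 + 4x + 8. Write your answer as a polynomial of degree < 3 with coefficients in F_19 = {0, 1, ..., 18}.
a · b ≡ 10x^2 + 7x + 6 (mod f(x))

Multiply in F_19[x]: a(x)·b(x) = (17x^2 + 13x)·(2x^2 + 4x + 8) = 15x^4 + 18x^3 + 17x^2 + 9x. This has degree ≥ 3, so divide by f(x) over F_19: 15x^4 + 18x^3 + 17x^2 + 9x = (15x + 11)·(x^3 + 3x^2 + 16x + 15) + (10x^2 + 7x + 6). Hence a·b ≡ 10x^2 + 7x + 6 (mod f). (F_19[x]/(f) is a field with 19^3 = 6859 elements since f is irreducible of degree 3.)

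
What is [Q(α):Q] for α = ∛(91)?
[Q(α):Q] = 3

The minimal polynomial of α is x^3 - 91, irreducible over Q since 91 is not a perfect cube (so x^3 - 91 has no rational root). Hence [Q(α):Q] = deg(m_α) = 3.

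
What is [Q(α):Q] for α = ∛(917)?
[Q(α):Q] = 3

The minimal polynomial of α is x^3 - 917, irreducible over Q since 917 is not a perfect cube (so x^3 - 917 has no rational root). Hence [Q(α):Q] = deg(m_α) = 3.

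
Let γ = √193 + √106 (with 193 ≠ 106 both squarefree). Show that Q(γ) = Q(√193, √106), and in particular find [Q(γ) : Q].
[Q(γ) : Q] = 4 (equivalently, Q(γ) = Q(√193, √106))

Obviously Q(γ) ⊆ Q(√193, √106), and [Q(√193, √106):Q] = 4 (since 193, 106 are distinct squarefree integers > 1 with 20458 not a perfect square). To show equality we compute the minimal polynomial of γ. From γ = √193 + √106: γ^2 = 193 + 2√(20458) + 106 = 299 + 2√(20458), so γ^2 - 299 = 2√(20458); squaring, (γ^2 - 299)^2 = 4·20458, i.e. γ^4 - 598γ^2 + 89401 - 81832 = 0, i.e. γ^4 - 598γ^2 + 7569 = 0. So γ is a root of x^4 - 598x^2 + 7569. This polynomial is irreducible over Q: it has no rational root (each ±√193 ± √106 is irrational), and any factorization into two quadratics over Q would force √(20458) ∈ Q (pairing opposite roots) or √193, √106 ∈ Q (other pairings), all impossible. Hence [Q(γ):Q] = 4 = [Q(√193, √106):Q], so Q(γ) = Q(√193, √106).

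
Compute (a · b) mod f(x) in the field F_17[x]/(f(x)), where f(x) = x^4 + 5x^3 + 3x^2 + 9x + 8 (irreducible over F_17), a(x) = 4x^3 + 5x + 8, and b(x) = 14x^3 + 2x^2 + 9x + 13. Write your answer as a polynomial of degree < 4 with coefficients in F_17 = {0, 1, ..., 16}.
a · b ≡ 14x^3 + 3x^2 + 15x + 5 (mod f(x))

Multiply in F_17[x]: a(x)·b(x) = (4x^3 + 5x + 8)·(14x^3 + 2x^2 + 9x + 13) = 5x^6 + 8x^5 + 4x^4 + 4x^3 + 10x^2 + x + 2. This has degree ≥ 4, so divide by f(x) over F_17: 5x^6 + 8x^5 + 4x^4 + 4x^3 + 10x^2 + x + 2 = (5x^2 + 6)·(x^4 + 5x^3 + 3x^2 + 9x + 8) + (14x^3 + 3x^2 + 15x + 5). Hence a·b ≡ 14x^3 + 3x^2 + 15x + 5 (mod f). (F_17[x]/(f) is a field with 17^4 = 83521 elements since f is irreducible of degree 4.)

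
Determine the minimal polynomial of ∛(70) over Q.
m_α(x) = x^3 - 70

α satisfies α^3 = 70, so x^3 - 70 annihilates α. By the rational root test, a rational root p/q (in lowest terms) of x^3 - 70 would satisfy p^3 = 70 q^3, forcing q = 1 and p^3 = 70; but 70 is not a perfect cube, contradiction. A monic cubic over Q with no rational root is irreducible (any nontrivial factorization would include a linear factor). Hence x^3 - 70 is the minimal polynomial of α, and in particular [Q(α):Q] = 3.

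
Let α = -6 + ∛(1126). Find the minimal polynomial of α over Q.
m_α(x) = x^3 + 18x^2 + 108x - 910

Set β = α + 6 = ∛(1126), so β^3 = 1126. Then (α + 6)^3 - 1126 = 0, i.e. α is a root of g(x) = (x + 6)^3 - 1126 = x^3 + 18x^2 + 108x - 910. Since g(x) = h(x + 6) where h(x) = x^3 - 1126, and h is irreducible over Q (because 1126 is not a perfect cube, so h has no rational root, and a monic cubic with no rational root is irreducible), g is also irreducible (irreducibility is preserved under the substitution x → x + 6). Hence m_α(x) = x^3 + 18x^2 + 108x - 910.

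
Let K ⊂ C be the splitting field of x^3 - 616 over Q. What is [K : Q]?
[K : Q] = 6

The roots of x^3 - 616 are ∛616, ω∛616, ω^2∛616 where ω = e^(2πi/3) is a primitive cube root of unity, so K = Q(∛616, ω). Now [Q(∛616):Q] = 3 (since 616 is not a perfect cube, x^3 - 616 is irreducible) and [Q(ω):Q] = 2. Both 2 and 3 divide [K:Q], and [K:Q] ≤ 3·2 = 6, so [K:Q] = 6. (Equivalently: Q(∛616) ⊂ R but ω ∉ R, so [K : Q(∛616)] = 2.)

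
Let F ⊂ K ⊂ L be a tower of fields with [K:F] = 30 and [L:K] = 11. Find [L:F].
[L:F] = 330

The tower law says that for any tower of field extensions F ⊂ K ⊂ L with finite degrees, [L:F] = [L:K] · [K:F]. Here this gives [L:F] = 11 · 30 = 330.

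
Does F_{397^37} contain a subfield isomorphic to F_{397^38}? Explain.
No: F_{397^38} is not a subfield of F_{397^37}

F_{p^m} embeds in F_{p^n} iff m | n. Here 38 ∤ 37 (since 37 = 0·38 + 37 with remainder 37 ≠ 0), so F_{397^38} is not a subfield of F_{397^37}. Equivalently: if it were, the tower law would give 38 = [F_{397^38}:F_397] dividing [F_{397^37}:F_397] = 37, contradiction.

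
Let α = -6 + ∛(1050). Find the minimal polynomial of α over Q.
m_α(x) = x^3 + 18x^2 + 108x - 834

Set β = α + 6 = ∛(1050), so β^3 = 1050. Then (α + 6)^3 - 1050 = 0, i.e. α is a root of g(x) = (x + 6)^3 - 1050 = x^3 + 18x^2 + 108x - 834. Since g(x) = h(x + 6) where h(x) = x^3 - 1050, and h is irreducible over Q (because 1050 is not a perfect cube, so h has no rational root, and a monic cubic with no rational root is irreducible), g is also irreducible (irreducibility is preserved under the substitution x → x + 6). Hence m_α(x) = x^3 + 18x^2 + 108x - 834.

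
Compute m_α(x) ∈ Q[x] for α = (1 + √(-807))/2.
m_α(x) = x^2 - x + 202

From 2α - 1 = √(-807), squaring gives (2α - 1)^2 = -807, i.e. 4α^2 - 4α + 1 = -807, so α^2 - α + (1 + 807)/4 = 0. Since -807 ≡ 1 (mod 4), (1 + 807)/4 = 202 ∈ Z. The polynomial x^2 - x + 202 has discriminant 1 - 4·(202) = -807, which is not a perfect square in Q (d = -807 is squarefree and ≠ 1), so x^2 - x + 202 is irreducible over Q. It is the minimal polynomial of α.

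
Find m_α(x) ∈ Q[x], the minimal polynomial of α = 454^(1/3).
m_α(x) = x^3 - 454

α satisfies α^3 = 454, so x^3 - 454 annihilates α. By the rational root test, a rational root p/q (in lowest terms) of x^3 - 454 would satisfy p^3 = 454 q^3, forcing q = 1 and p^3 = 454; but 454 is not a perfect cube, contradiction. A monic cubic over Q with no rational root is irreducible (any nontrivial factorization would include a linear factor). Hence x^3 - 454 is the minimal polynomial of α, and in particular [Q(α):Q] = 3.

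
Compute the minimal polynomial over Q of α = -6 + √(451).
m_α(x) = x^2 + 12x - 415

From α + 6 = √(451), squaring gives (α + 6)^2 = 451, i.e. α^2 + 12α + 36 = 451, so α^2 + 12α - 415 = 0. The discriminant of x^2 + 12x - 415 is (12)^2 - 4·(-415) = 144 + 1660 = 1804, and 4·(451) is not a perfect square in Q since 451 is squarefree and ≠ 1. Hence x^2 + 12x - 415 is irreducible over Q and is the minimal polynomial of α.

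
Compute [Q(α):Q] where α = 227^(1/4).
[Q(α):Q] = 4

α is a root of x^4 - 227. By Eisenstein's criterion at the prime p = 227 (which divides the constant term 227 but p^2 = 51529 does not, since 227 is squarefree), x^4 - 227 is irreducible over Q. Hence [Q(α):Q] = 4.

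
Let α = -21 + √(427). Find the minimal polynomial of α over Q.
m_α(x) = x^2 + 42x + 14

From α + 21 = √(427), squaring gives (α + 21)^2 = 427, i.e. α^2 + 42α + 441 = 427, so α^2 + 42α + 14 = 0. The discriminant of x^2 + 42x + 14 is (42)^2 - 4·(14) = 1764 - 56 = 1708, and 4·(427) is not a perfect square in Q since 427 is squarefree and ≠ 1. Hence x^2 + 42x + 14 is irreducible over Q and is the minimal polynomial of α.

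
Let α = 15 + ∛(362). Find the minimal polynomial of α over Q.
m_α(x) = x^3 - 45x^2 + 675x - 3737

Set β = α - 15 = ∛(362), so β^3 = 362. Then (α - 15)^3 - 362 = 0, i.e. α is a root of g(x) = (x - 15)^3 - 362 = x^3 - 45x^2 + 675x - 3737. Since g(x) = h(x - 15) where h(x) = x^3 - 362, and h is irreducible over Q (because 362 is not a perfect cube, so h has no rational root, and a monic cubic with no rational root is irreducible), g is also irreducible (irreducibility is preserved under the substitution x → x - 15). Hence m_α(x) = x^3 - 45x^2 + 675x - 3737.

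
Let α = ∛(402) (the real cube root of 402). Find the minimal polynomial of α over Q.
m_α(x) = x^3 - 402

α satisfies α^3 = 402, so x^3 - 402 annihilates α. By the rational root test, a rational root p/q (in lowest terms) of x^3 - 402 would satisfy p^3 = 402 q^3, forcing q = 1 and p^3 = 402; but 402 is not a perfect cube, contradiction. A monic cubic over Q with no rational root is irreducible (any nontrivial factorization would include a linear factor). Hence x^3 - 402 is the minimal polynomial of α, and in particular [Q(α):Q] = 3.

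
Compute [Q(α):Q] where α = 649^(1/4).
[Q(α):Q] = 4

α is a root of x^4 - 649. By Eisenstein's criterion at the prime p = 11 (which divides the constant term 649 but p^2 = 121 does not, since 649 is squarefree), x^4 - 649 is irreducible over Q. Hence [Q(α):Q] = 4.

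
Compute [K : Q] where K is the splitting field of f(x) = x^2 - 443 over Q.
[K : Q] = 2

f(x) = x^2 - 443 factors as (x - √443)(x + √443). The splitting field is K = Q(√443). Since 443 is squarefree and > 1, it is not a perfect square, so x^2 - 443 is irreducible over Q and [Q(√443) : Q] = 2. Hence [K : Q] = 2.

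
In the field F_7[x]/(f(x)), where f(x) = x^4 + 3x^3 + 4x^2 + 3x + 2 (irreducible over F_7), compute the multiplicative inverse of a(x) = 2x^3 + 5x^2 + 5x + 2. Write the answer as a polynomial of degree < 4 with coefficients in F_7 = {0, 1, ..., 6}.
a(x)^(-1) ≡ 4x^3 + 6x^2 + 6x + 3 (mod f(x))

Since f is irreducible over F_7, F_7[x]/(f) is a field and a(x) ≠ 0 has an inverse. Apply the extended Euclidean algorithm to f(x) and a(x) in F_7[x]: f(x) = (4x + 2)·a(x) + (2x^2 + 6x + 5);  a(x) = (x + 3)·(2x^2 + 6x + 5) + (3x + 1);  (2x^2 + 6x + 5) = (3x + 1)·(3x + 1) + (4). The last nonzero remainder is the constant 4 = gcd(f, a) in F_7. Back-substituting through the division chain expresses 4 = s(x)·a(x) + t(x)·f(x) with s(x) ≡ 2x^3 + 3x^2 + 3x + 5 (mod f), so (2x^3 + 3x^2 + 3x + 5)·a(x) ≡ 4 (mod f). Multiplying by 4^(-1) ≡ 2 in F_7 gives a(x)^(-1) ≡ 2·(2x^3 + 3x^2 + 3x + 5) ≡ 4x^3 + 6x^2 + 6x + 3 (mod f). Check: (2x^3 + 5x^2 + 5x + 2)·(4x^3 + 6x^2 + 6x + 3) = x^6 + 4x^5 + 6x^4 + 4x^3 + x^2 + 6x + 6 ≡ 1 (mod x^4 + 3x^3 + 4x^2 + 3x + 2).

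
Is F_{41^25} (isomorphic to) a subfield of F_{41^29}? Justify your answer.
No: F_{41^25} is not a subfield of F_{41^29}

F_{p^m} embeds in F_{p^n} iff m | n. Here 25 ∤ 29 (since 29 = 1·25 + 4 with remainder 4 ≠ 0), so F_{41^25} is not a subfield of F_{41^29}. Equivalently: if it were, the tower law would give 25 = [F_{41^25}:F_41] dividing [F_{41^29}:F_41] = 29, contradiction.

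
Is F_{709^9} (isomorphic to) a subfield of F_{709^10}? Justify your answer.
No: F_{709^9} is not a subfield of F_{709^10}

F_{p^m} embeds in F_{p^n} iff m | n. Here 9 ∤ 10 (since 10 = 1·9 + 1 with remainder 1 ≠ 0), so F_{709^9} is not a subfield of F_{709^10}. Equivalently: if it were, the tower law would give 9 = [F_{709^9}:F_709] dividing [F_{709^10}:F_709] = 10, contradiction.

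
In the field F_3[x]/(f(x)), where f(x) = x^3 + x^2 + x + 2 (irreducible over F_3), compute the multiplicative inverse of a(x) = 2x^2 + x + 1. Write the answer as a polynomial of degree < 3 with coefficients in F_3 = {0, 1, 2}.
a(x)^(-1) ≡ 2x^2 (mod f(x))

Since f is irreducible over F_3, F_3[x]/(f) is a field and a(x) ≠ 0 has an inverse. Apply the extended Euclidean algorithm to f(x) and a(x) in F_3[x]: f(x) = (2x + 1)·a(x) + (x + 1);  a(x) = (2x + 2)·(x + 1) + (2). The last nonzero remainder is the constant 2 = gcd(f, a) in F_3. Back-substituting through the division chain expresses 2 = s(x)·a(x) + t(x)·f(x) with s(x) ≡ x^2 (mod f), so (x^2)·a(x) ≡ 2 (mod f). Multiplying by 2^(-1) ≡ 2 in F_3 gives a(x)^(-1) ≡ 2·(x^2) ≡ 2x^2 (mod f). Check: (2x^2 + x + 1)·(2x^2) = x^4 + 2x^3 + 2x^2 ≡ 1 (mod x^3 + x^2 + x + 2).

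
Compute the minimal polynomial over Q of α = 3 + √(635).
m_α(x) = x^2 - 6x - 626

From α - 3 = √(635), squaring gives (α - 3)^2 = 635, i.e. α^2 - 6α + 9 = 635, so α^2 - 6α - 626 = 0. The discriminant of x^2 - 6x - 626 is (-6)^2 - 4·(-626) = 36 + 2504 = 2540, and 4·(635) is not a perfect square in Q since 635 is squarefree and ≠ 1. Hence x^2 - 6x - 626 is irreducible over Q and is the minimal polynomial of α.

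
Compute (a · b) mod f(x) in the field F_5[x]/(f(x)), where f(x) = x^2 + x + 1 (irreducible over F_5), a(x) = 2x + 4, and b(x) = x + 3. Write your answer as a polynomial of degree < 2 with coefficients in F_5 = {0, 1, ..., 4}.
a · b ≡ 3x (mod f(x))

Multiply in F_5[x]: a(x)·b(x) = (2x + 4)·(x + 3) = 2x^2 + 2. This has degree ≥ 2, so divide by f(x) over F_5: 2x^2 + 2 = (2)·(x^2 + x + 1) + (3x). Hence a·b ≡ 3x (mod f). (F_5[x]/(f) is a field with 5^2 = 25 elements since f is irreducible of degree 2.)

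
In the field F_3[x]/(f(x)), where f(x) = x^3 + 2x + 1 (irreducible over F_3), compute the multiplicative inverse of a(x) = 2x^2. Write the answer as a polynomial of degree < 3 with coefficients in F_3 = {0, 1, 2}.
a(x)^(-1) ≡ x^2 + x + 2 (mod f(x))

Since f is irreducible over F_3, F_3[x]/(f) is a field and a(x) ≠ 0 has an inverse. Apply the extended Euclidean algorithm to f(x) and a(x) in F_3[x]: f(x) = (2x)·a(x) + (2x + 1);  a(x) = (x + 1)·(2x + 1) + (2). The last nonzero remainder is the constant 2 = gcd(f, a) in F_3. Back-substituting through the division chain expresses 2 = s(x)·a(x) + t(x)·f(x) with s(x) ≡ 2x^2 + 2x + 1 (mod f), so (2x^2 + 2x + 1)·a(x) ≡ 2 (mod f). Multiplying by 2^(-1) ≡ 2 in F_3 gives a(x)^(-1) ≡ 2·(2x^2 + 2x + 1) ≡ x^2 + x + 2 (mod f). Check: (2x^2)·(x^2 + x + 2) = 2x^4 + 2x^3 + x^2 ≡ 1 (mod x^3 + 2x + 1).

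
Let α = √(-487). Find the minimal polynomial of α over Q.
m_α(x) = x^2 + 487

α satisfies α^2 + 487 = 0, so x^2 + 487 annihilates α. Since d = -487 is squarefree and ≠ 1, it is not a perfect square in Q, so x^2 + 487 has no rational root and is therefore irreducible over Q (a degree-2 polynomial over a field is irreducible iff it has no root). Hence m_α(x) = x^2 + 487.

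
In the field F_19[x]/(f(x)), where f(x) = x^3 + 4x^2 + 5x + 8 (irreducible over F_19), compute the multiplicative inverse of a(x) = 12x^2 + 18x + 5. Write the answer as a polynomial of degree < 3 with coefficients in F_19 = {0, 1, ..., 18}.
a(x)^(-1) ≡ 8x^2 + 7x + 9 (mod f(x))

Since f is irreducible over F_19, F_19[x]/(f) is a field and a(x) ≠ 0 has an inverse. Apply the extended Euclidean algorithm to f(x) and a(x) in F_19[x]: f(x) = (8x + 1)·a(x) + (4x + 3);  a(x) = (3x + 7)·(4x + 3) + (3). The last nonzero remainder is the constant 3 = gcd(f, a) in F_19. Back-substituting through the division chain expresses 3 = s(x)·a(x) + t(x)·f(x) with s(x) ≡ 5x^2 + 2x + 8 (mod f), so (5x^2 + 2x + 8)·a(x) ≡ 3 (mod f). Multiplying by 3^(-1) ≡ 13 in F_19 gives a(x)^(-1) ≡ 13·(5x^2 + 2x + 8) ≡ 8x^2 + 7x + 9 (mod f). Check: (12x^2 + 18x + 5)·(8x^2 + 7x + 9) = x^4 + 8x^2 + 7x + 7 ≡ 1 (mod x^3 + 4x^2 + 5x + 8).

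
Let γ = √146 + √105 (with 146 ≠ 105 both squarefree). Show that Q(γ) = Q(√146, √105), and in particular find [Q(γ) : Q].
[Q(γ) : Q] = 4 (equivalently, Q(γ) = Q(√146, √105))

Obviously Q(γ) ⊆ Q(√146, √105), and [Q(√146, √105):Q] = 4 (since 146, 105 are distinct squarefree integers > 1 with 15330 not a perfect square). To show equality we compute the minimal polynomial of γ. From γ = √146 + √105: γ^2 = 146 + 2√(15330) + 105 = 251 + 2√(15330), so γ^2 - 251 = 2√(15330); squaring, (γ^2 - 251)^2 = 4·15330, i.e. γ^4 - 502γ^2 + 63001 - 61320 = 0, i.e. γ^4 - 502γ^2 + 1681 = 0. So γ is a root of x^4 - 502x^2 + 1681. This polynomial is irreducible over Q: it has no rational root (each ±√146 ± √105 is irrational), and any factorization into two quadratics over Q would force √(15330) ∈ Q (pairing opposite roots) or √146, √105 ∈ Q (other pairings), all impossible. Hence [Q(γ):Q] = 4 = [Q(√146, √105):Q], so Q(γ) = Q(√146, √105).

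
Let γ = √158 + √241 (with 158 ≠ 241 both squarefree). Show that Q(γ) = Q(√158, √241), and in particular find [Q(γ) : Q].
[Q(γ) : Q] = 4 (equivalently, Q(γ) = Q(√158, √241))

Obviously Q(γ) ⊆ Q(√158, √241), and [Q(√158, √241):Q] = 4 (since 158, 241 are distinct squarefree integers > 1 with 38078 not a perfect square). To show equality we compute the minimal polynomial of γ. From γ = √158 + √241: γ^2 = 158 + 2√(38078) + 241 = 399 + 2√(38078), so γ^2 - 399 = 2√(38078); squaring, (γ^2 - 399)^2 = 4·38078, i.e. γ^4 - 798γ^2 + 159201 - 152312 = 0, i.e. γ^4 - 798γ^2 + 6889 = 0. So γ is a root of x^4 - 798x^2 + 6889. This polynomial is irreducible over Q: it has no rational root (each ±√158 ± √241 is irrational), and any factorization into two quadratics over Q would force √(38078) ∈ Q (pairing opposite roots) or √158, √241 ∈ Q (other pairings), all impossible. Hence [Q(γ):Q] = 4 = [Q(√158, √241):Q], so Q(γ) = Q(√158, √241).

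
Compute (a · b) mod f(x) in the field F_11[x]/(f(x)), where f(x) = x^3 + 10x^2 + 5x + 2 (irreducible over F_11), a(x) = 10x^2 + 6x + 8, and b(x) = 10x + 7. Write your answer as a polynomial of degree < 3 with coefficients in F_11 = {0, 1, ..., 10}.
a · b ≡ 10x^2 + 7x + 10 (mod f(x))

Multiply in F_11[x]: a(x)·b(x) = (10x^2 + 6x + 8)·(10x + 7) = x^3 + 9x^2 + x + 1. This has degree ≥ 3, so divide by f(x) over F_11: x^3 + 9x^2 + x + 1 = (1)·(x^3 + 10x^2 + 5x + 2) + (10x^2 + 7x + 10). Hence a·b ≡ 10x^2 + 7x + 10 (mod f). (F_11[x]/(f) is a field with 11^3 = 1331 elements since f is irreducible of degree 3.)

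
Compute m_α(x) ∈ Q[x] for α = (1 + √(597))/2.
m_α(x) = x^2 - x - 149

From 2α - 1 = √(597), squaring gives (2α - 1)^2 = 597, i.e. 4α^2 - 4α + 1 = 597, so α^2 - α + (1 - 597)/4 = 0. Since 597 ≡ 1 (mod 4), (1 - 597)/4 = -149 ∈ Z. The polynomial x^2 - x - 149 has discriminant 1 - 4·(-149) = 597, which is not a perfect square in Q (d = 597 is squarefree and ≠ 1), so x^2 - x - 149 is irreducible over Q. It is the minimal polynomial of α.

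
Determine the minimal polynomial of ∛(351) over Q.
m_α(x) = x^3 - 351

α satisfies α^3 = 351, so x^3 - 351 annihilates α. By the rational root test, a rational root p/q (in lowest terms) of x^3 - 351 would satisfy p^3 = 351 q^3, forcing q = 1 and p^3 = 351; but 351 is not a perfect cube, contradiction. A monic cubic over Q with no rational root is irreducible (any nontrivial factorization would include a linear factor). Hence x^3 - 351 is the minimal polynomial of α, and in particular [Q(α):Q] = 3.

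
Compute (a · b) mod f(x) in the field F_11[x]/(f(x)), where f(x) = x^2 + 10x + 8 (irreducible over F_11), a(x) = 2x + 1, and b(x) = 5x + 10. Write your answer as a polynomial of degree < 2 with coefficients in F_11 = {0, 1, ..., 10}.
a · b ≡ 2x + 7 (mod f(x))

Multiply in F_11[x]: a(x)·b(x) = (2x + 1)·(5x + 10) = 10x^2 + 3x + 10. This has degree ≥ 2, so divide by f(x) over F_11: 10x^2 + 3x + 10 = (10)·(x^2 + 10x + 8) + (2x + 7). Hence a·b ≡ 2x + 7 (mod f). (F_11[x]/(f) is a field with 11^2 = 121 elements since f is irreducible of degree 2.)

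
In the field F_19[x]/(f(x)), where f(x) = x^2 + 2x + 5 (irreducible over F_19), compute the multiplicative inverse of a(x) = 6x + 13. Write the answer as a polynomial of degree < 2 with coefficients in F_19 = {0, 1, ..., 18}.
a(x)^(-1) ≡ 17x + 13 (mod f(x))

Since f is irreducible over F_19, F_19[x]/(f) is a field and a(x) ≠ 0 has an inverse. Apply the extended Euclidean algorithm to f(x) and a(x) in F_19[x]: f(x) = (16x + 10)·a(x) + (8). The last nonzero remainder is the constant 8 = gcd(f, a) in F_19. Back-substituting through the division chain expresses 8 = s(x)·a(x) + t(x)·f(x) with s(x) ≡ 3x + 9 (mod f), so (3x + 9)·a(x) ≡ 8 (mod f). Multiplying by 8^(-1) ≡ 12 in F_19 gives a(x)^(-1) ≡ 12·(3x + 9) ≡ 17x + 13 (mod f). Check: (6x + 13)·(17x + 13) = 7x^2 + 14x + 17 ≡ 1 (mod x^2 + 2x + 5).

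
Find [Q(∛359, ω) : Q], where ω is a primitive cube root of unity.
[Q(∛359, ω) : Q] = 6

[Q(∛359):Q] = 3 (min poly x^3 - 359, irreducible since 359 is not a perfect cube). [Q(ω):Q] = 2 (min poly x^2 + x + 1). Since Q(∛359) ⊂ R and ω ∉ R, we have ω ∉ Q(∛359), so x^2 + x + 1 remains irreducible over Q(∛359) and [Q(∛359, ω) : Q(∛359)] = 2. By the tower law, [Q(∛359, ω) : Q] = 3 · 2 = 6. (In fact Q(∛359, ω) is the splitting field of x^3 - 359 over Q.)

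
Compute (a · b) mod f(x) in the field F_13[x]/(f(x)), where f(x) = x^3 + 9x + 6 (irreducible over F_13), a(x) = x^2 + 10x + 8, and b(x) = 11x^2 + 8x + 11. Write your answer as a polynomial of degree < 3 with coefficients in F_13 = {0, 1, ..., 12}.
a · b ≡ 2x^2 + 8x + 4 (mod f(x))

Multiply in F_13[x]: a(x)·b(x) = (x^2 + 10x + 8)·(11x^2 + 8x + 11) = 11x^4 + x^3 + 10x^2 + 5x + 10. This has degree ≥ 3, so divide by f(x) over F_13: 11x^4 + x^3 + 10x^2 + 5x + 10 = (11x + 1)·(x^3 + 9x + 6) + (2x^2 + 8x + 4). Hence a·b ≡ 2x^2 + 8x + 4 (mod f). (F_13[x]/(f) is a field with 13^3 = 2197 elements since f is irreducible of degree 3.)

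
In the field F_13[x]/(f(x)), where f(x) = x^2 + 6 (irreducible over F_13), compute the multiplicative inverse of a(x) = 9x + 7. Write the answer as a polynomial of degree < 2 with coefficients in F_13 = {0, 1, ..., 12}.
a(x)^(-1) ≡ 2x + 10 (mod f(x))

Since f is irreducible over F_13, F_13[x]/(f) is a field and a(x) ≠ 0 has an inverse. Apply the extended Euclidean algorithm to f(x) and a(x) in F_13[x]: f(x) = (3x + 2)·a(x) + (5). The last nonzero remainder is the constant 5 = gcd(f, a) in F_13. Back-substituting through the division chain expresses 5 = s(x)·a(x) + t(x)·f(x) with s(x) ≡ 10x + 11 (mod f), so (10x + 11)·a(x) ≡ 5 (mod f). Multiplying by 5^(-1) ≡ 8 in F_13 gives a(x)^(-1) ≡ 8·(10x + 11) ≡ 2x + 10 (mod f). Check: (9x + 7)·(2x + 10) = 5x^2 + 5 ≡ 1 (mod x^2 + 6).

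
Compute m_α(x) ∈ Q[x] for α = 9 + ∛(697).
m_α(x) = x^3 - 27x^2 + 243x - 1426

Set β = α - 9 = ∛(697), so β^3 = 697. Then (α - 9)^3 - 697 = 0, i.e. α is a root of g(x) = (x - 9)^3 - 697 = x^3 - 27x^2 + 243x - 1426. Since g(x) = h(x - 9) where h(x) = x^3 - 697, and h is irreducible over Q (because 697 is not a perfect cube, so h has no rational root, and a monic cubic with no rational root is irreducible), g is also irreducible (irreducibility is preserved under the substitution x → x - 9). Hence m_α(x) = x^3 - 27x^2 + 243x - 1426.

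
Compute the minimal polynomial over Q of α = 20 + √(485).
m_α(x) = x^2 - 40x - 85

From α - 20 = √(485), squaring gives (α - 20)^2 = 485, i.e. α^2 - 40α + 400 = 485, so α^2 - 40α - 85 = 0. The discriminant of x^2 - 40x - 85 is (-40)^2 - 4·(-85) = 1600 + 340 = 1940, and 4·(485) is not a perfect square in Q since 485 is squarefree and ≠ 1. Hence x^2 - 40x - 85 is irreducible over Q and is the minimal polynomial of α.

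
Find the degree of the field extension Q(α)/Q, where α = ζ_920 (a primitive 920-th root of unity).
[Q(α):Q] = 352

The minimal polynomial of ζ_920 over Q is the 920-th cyclotomic polynomial Φ_920(x), which is irreducible over Q and has degree φ(920) = 352. Hence [Q(α):Q] = φ(920) = 352.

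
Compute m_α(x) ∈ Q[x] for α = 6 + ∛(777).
m_α(x) = x^3 - 18x^2 + 108x - 993

Set β = α - 6 = ∛(777), so β^3 = 777. Then (α - 6)^3 - 777 = 0, i.e. α is a root of g(x) = (x - 6)^3 - 777 = x^3 - 18x^2 + 108x - 993. Since g(x) = h(x - 6) where h(x) = x^3 - 777, and h is irreducible over Q (because 777 is not a perfect cube, so h has no rational root, and a monic cubic with no rational root is irreducible), g is also irreducible (irreducibility is preserved under the substitution x → x - 6). Hence m_α(x) = x^3 - 18x^2 + 108x - 993.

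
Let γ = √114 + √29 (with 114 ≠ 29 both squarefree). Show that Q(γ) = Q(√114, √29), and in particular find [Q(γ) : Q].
[Q(γ) : Q] = 4 (equivalently, Q(γ) = Q(√114, √29))

Obviously Q(γ) ⊆ Q(√114, √29), and [Q(√114, √29):Q] = 4 (since 114, 29 are distinct squarefree integers > 1 with 3306 not a perfect square). To show equality we compute the minimal polynomial of γ. From γ = √114 + √29: γ^2 = 114 + 2√(3306) + 29 = 143 + 2√(3306), so γ^2 - 143 = 2√(3306); squaring, (γ^2 - 143)^2 = 4·3306, i.e. γ^4 - 286γ^2 + 20449 - 13224 = 0, i.e. γ^4 - 286γ^2 + 7225 = 0. So γ is a root of x^4 - 286x^2 + 7225. This polynomial is irreducible over Q: it has no rational root (each ±√114 ± √29 is irrational), and any factorization into two quadratics over Q would force √(3306) ∈ Q (pairing opposite roots) or √114, √29 ∈ Q (other pairings), all impossible. Hence [Q(γ):Q] = 4 = [Q(√114, √29):Q], so Q(γ) = Q(√114, √29).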